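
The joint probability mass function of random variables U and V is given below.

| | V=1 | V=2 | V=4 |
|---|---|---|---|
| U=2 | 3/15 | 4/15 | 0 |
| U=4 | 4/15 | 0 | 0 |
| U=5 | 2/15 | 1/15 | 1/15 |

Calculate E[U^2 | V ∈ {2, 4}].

P(V ∈ {2, 4}) = 2/5.
Σ U^2·P over the event = 4·(4/15) + 25·(1/15) + 25·(1/15) = 22/5.
E[U^2 | V ∈ {2, 4}] = (22/5) / (2/5) = 11.

11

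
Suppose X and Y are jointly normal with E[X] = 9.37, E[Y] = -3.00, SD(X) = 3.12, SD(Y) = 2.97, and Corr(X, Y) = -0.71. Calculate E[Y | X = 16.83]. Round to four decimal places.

-8.0420

E[Y | X=x] = μ_Y + ρ(σ_Y/σ_X)(x − μ_X) for jointly normal variables.
E[Y | X=16.83] = -3.00 + (-0.71)·(2.97/3.12)·(16.83 − (9.37)) = -3.00 + (-0.67587)·(7.46) = -8.0420.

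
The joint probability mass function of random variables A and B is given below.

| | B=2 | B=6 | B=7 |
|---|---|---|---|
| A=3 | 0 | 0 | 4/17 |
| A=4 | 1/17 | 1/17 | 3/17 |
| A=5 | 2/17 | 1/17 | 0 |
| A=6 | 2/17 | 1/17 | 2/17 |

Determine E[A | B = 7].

4

P(B = 7) = 9/17.
Σ A·P over the event = 3·(4/17) + 4·(3/17) + 6·(2/17) = 36/17.
E[A | B = 7] = (36/17) / (9/17) = 4.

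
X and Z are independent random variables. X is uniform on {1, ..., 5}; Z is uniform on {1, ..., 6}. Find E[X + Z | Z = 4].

Outcomes with Z = 4: (1,4), (2,4), (3,4), (4,4), (5,4), each with probability 1/30.
E[X + Z | Z = 4] = (5 + 6 + 7 + 8 + 9) / 5 = 7.

7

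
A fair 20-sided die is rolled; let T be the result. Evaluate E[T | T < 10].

Given T < 10, T is equally likely to be any of {1, 2, 3, 4, 5, 6, 7, 8, 9}.
E[T | T < 10] = (1 + 2 + 3 + 4 + 5 + 6 + 7 + 8 + 9) / 9 = 5.

5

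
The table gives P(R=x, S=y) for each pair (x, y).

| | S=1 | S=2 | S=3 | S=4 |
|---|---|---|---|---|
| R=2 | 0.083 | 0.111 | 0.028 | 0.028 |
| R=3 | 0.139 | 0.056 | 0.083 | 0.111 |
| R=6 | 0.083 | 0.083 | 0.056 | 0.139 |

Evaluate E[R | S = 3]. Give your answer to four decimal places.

P(S = 3) = 0.167.
Σ R·P over the event = 2·(0.028) + 3·(0.083) + 6·(0.056) = 0.641.
E[R | S = 3] = (0.641) / (0.167) = 3.8383.

3.8383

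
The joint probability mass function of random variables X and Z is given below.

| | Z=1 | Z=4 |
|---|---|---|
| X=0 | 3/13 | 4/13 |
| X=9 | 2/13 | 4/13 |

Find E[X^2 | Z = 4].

P(Z = 4) = 8/13.
Σ X^2·P over the event = 0·(4/13) + 81·(4/13) = 324/13.
E[X^2 | Z = 4] = (324/13) / (8/13) = 81/2.

81/2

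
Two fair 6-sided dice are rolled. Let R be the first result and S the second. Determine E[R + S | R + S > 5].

P(R + S > 5) = 13/18.
Summing (R+S)·P(x,y) over outcomes with R + S > 5 gives 53/9.
E[R + S | R + S > 5] = (53/9) / (13/18) = 106/13.

106/13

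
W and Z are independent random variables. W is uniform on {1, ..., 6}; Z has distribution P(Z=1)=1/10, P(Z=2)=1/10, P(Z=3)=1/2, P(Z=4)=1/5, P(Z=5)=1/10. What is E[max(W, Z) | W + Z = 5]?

P(W + Z = 5) = 3/20.
Summing max(W,Z)·P(x,y) over outcomes with W + Z = 5 gives 1/2.
E[max(W, Z) | W + Z = 5] = (1/2) / (3/20) = 10/3.

10/3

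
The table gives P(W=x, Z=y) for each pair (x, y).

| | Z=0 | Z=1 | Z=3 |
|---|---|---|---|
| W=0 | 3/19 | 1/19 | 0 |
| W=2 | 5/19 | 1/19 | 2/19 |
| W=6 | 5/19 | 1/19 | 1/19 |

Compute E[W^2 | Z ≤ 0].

200/13

P(Z ≤ 0) = 13/19.
Σ W^2·P over the event = 0·(3/19) + 4·(5/19) + 36·(5/19) = 200/19.
E[W^2 | Z ≤ 0] = (200/19) / (13/19) = 200/13.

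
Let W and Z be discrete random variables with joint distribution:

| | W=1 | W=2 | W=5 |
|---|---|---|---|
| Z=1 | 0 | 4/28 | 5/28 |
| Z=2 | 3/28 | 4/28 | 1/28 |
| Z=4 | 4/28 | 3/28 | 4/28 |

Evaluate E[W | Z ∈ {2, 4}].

P(Z ∈ {2, 4}) = 19/28.
Σ W·P over the event = 1·(3/28) + 1·(4/28) + 2·(4/28) + 2·(3/28) + 5·(1/28) + 5·(4/28) = 23/14.
E[W | Z ∈ {2, 4}] = (23/14) / (19/28) = 46/19.

46/19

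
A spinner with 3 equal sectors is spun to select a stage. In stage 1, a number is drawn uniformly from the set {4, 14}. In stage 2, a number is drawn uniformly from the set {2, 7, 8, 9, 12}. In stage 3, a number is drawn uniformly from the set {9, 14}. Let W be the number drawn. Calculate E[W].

E[W | stage 1] = (4+14)/2 = 9.
E[W | stage 2] = (2+7+8+9+12)/5 = 38/5.
E[W | stage 3] = (9+14)/2 = 23/2.
By the law of total expectation,
E[W] = (1/3)·(9) + (1/3)·(38/5) + (1/3)·(23/2) = 281/30.

281/30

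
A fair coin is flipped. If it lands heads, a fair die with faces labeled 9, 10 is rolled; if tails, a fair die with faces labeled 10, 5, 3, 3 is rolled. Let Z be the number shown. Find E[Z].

59/8

E[Z | heads] = (9+10)/2 = 19/2.
E[Z | tails] = (10+5+3+3)/4 = 21/4.
By the law of total expectation,
E[Z] = (1/2)·(19/2) + (1/2)·(21/4) = 59/8.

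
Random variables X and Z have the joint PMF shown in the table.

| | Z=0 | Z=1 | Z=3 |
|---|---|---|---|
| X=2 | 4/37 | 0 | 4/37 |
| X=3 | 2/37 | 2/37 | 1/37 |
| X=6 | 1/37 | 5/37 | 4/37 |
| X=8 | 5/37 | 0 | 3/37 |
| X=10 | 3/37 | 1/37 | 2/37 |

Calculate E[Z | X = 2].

P(X = 2) = 8/37.
Summing Z·P(X=x,Z=y) over the conditioning event gives 12/37.
E[Z | X = 2] = (12/37) / (8/37) = 3/2.

3/2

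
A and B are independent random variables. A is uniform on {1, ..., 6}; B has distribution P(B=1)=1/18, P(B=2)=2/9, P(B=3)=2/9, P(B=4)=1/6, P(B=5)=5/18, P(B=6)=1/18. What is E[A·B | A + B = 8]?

243/17

P(A + B = 8) = 17/108.
Summing AB·P(x,y) over outcomes with A + B = 8 gives 9/4.
E[A·B | A + B = 8] = (9/4) / (17/108) = 243/17.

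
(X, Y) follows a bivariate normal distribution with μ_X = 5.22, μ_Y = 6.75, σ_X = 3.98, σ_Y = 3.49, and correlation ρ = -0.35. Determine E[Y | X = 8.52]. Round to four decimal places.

E[Y | X=x] = μ_Y + ρ(σ_Y/σ_X)(x − μ_X) for jointly normal variables.
E[Y | X=8.52] = 6.75 + (-0.35)·(3.49/3.98)·(8.52 − (5.22)) = 6.75 + (-0.30691)·(3.3) = 5.7372.

5.7372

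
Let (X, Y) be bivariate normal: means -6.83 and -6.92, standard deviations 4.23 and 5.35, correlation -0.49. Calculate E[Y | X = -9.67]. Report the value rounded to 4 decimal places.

For a bivariate normal, E[Y | X=x] = μ_Y + ρ·(σ_Y/σ_X)·(x − μ_X).
E[Y | X=-9.67] = -6.92 + (-0.49)·(5.35/4.23)·(-9.67 − (-6.83)) = -6.92 + (-0.61974)·(-2.84) = -5.1599.

-5.1599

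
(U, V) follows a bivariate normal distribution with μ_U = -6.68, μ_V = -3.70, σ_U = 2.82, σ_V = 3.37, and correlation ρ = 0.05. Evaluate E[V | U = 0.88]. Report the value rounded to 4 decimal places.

-3.2483

The regression of V on U has slope ρ·σ_V/σ_U and passes through (μ_U, μ_V).
E[V | U=0.88] = -3.70 + (0.05)·(3.37/2.82)·(0.88 − (-6.68)) = -3.70 + (0.059752)·(7.56) = -3.2483.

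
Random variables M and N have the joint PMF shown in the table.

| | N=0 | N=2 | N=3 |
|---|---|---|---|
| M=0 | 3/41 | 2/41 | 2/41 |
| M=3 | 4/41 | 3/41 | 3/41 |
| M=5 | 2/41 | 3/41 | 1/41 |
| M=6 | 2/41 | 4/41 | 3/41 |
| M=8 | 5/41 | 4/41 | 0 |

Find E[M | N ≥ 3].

32/9

P(N ≥ 3) = 9/41.
Σ M·P over the event = 0·(2/41) + 3·(3/41) + 5·(1/41) + 6·(3/41) = 32/41.
E[M | N ≥ 3] = (32/41) / (9/41) = 32/9.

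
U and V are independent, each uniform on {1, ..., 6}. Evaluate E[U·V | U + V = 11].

30

P(U + V = 11) = 1/18.
Summing UV·P(x,y) over outcomes with U + V = 11 gives 5/3.
E[U·V | U + V = 11] = (5/3) / (1/18) = 30.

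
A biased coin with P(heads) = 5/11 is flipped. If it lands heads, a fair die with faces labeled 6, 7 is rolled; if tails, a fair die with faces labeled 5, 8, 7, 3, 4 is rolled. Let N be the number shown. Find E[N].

E[N | heads] = (6+7)/2 = 13/2.
E[N | tails] = (5+8+7+3+4)/5 = 27/5.
By the law of total expectation,
E[N] = (5/11)·(13/2) + (6/11)·(27/5) = 59/10.

59/10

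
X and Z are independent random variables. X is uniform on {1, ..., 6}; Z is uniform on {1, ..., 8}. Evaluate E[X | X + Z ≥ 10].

P(X + Z ≥ 10) = 5/16.
Summing X·P(x,y) over outcomes with X + Z ≥ 10 gives 35/24.
E[X | X + Z ≥ 10] = (35/24) / (5/16) = 14/3.

14/3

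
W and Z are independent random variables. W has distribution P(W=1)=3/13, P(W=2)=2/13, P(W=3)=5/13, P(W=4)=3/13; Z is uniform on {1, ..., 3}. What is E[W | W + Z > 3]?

P(W + Z > 3) = 31/39.
Summing W·P(x,y) over outcomes with W + Z > 3 gives 92/39.
E[W | W + Z > 3] = (92/39) / (31/39) = 92/31.

92/31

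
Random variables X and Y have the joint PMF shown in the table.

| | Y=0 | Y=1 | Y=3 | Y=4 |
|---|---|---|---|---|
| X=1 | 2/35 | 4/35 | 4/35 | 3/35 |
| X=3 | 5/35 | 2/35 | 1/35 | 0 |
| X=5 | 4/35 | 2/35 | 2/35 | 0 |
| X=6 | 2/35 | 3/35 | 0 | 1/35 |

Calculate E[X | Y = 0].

P(Y = 0) = 13/35.
Σ X·P over the event = 1·(2/35) + 3·(5/35) + 5·(4/35) + 6·(2/35) = 7/5.
E[X | Y = 0] = (7/5) / (13/35) = 49/13.

49/13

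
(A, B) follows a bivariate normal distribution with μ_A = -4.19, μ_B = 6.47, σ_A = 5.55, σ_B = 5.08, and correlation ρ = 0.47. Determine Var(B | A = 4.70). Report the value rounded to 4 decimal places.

The conditional variance in a bivariate normal is σ_B²(1 − ρ²), independent of x.
Var(B | A=4.70) = (5.08)²·(1 − (0.47)²) = 25.8064·0.7791 = 20.1058.

20.1058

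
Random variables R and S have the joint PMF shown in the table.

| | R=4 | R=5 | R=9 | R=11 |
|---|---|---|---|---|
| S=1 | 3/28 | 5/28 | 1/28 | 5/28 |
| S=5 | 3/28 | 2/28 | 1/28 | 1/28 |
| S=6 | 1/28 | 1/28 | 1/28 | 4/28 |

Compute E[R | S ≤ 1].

101/14

P(S ≤ 1) = 1/2.
Σ R·P over the event = 4·(3/28) + 5·(5/28) + 9·(1/28) + 11·(5/28) = 101/28.
E[R | S ≤ 1] = (101/28) / (1/2) = 101/14.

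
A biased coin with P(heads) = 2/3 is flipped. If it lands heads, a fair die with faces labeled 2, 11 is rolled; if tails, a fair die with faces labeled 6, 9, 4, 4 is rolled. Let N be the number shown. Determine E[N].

25/4

E[N | heads] = (2+11)/2 = 13/2.
E[N | tails] = (6+9+4+4)/4 = 23/4.
By the law of total expectation,
E[N] = (2/3)·(13/2) + (1/3)·(23/4) = 25/4.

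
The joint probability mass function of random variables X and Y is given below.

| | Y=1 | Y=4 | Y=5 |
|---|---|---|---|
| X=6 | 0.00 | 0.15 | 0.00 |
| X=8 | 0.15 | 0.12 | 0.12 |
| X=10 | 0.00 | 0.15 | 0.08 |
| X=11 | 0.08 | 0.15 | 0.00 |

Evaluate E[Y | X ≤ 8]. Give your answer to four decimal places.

3.3889

P(X ≤ 8) = 0.54.
Σ Y·P over the event = 4·(0.15) + 1·(0.15) + 4·(0.12) + 5·(0.12) = 1.83.
E[Y | X ≤ 8] = (1.83) / (0.54) = 3.3889.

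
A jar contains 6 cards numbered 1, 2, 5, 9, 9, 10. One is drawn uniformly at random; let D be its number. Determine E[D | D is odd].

P(D is odd) = 2/3.
Σ over the event: 1·1/6 + 5·1/6 + 9·1/3 = 4.
E[D | D is odd] = (4) / (2/3) = 6.

6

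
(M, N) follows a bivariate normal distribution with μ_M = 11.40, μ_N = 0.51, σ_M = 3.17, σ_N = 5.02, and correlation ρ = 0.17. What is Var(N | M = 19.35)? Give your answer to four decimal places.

24.4721

Var(N | M=x) = (1 − ρ²)·σ_N².
Var(N | M=19.35) = (5.02)²·(1 − (0.17)²) = 25.2004·0.9711 = 24.4721.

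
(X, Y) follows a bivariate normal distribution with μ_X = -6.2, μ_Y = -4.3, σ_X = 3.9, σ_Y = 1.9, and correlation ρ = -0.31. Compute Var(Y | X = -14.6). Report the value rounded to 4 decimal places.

3.2631

Var(Y | X=x) = (1 − ρ²)·σ_Y².
Var(Y | X=-14.6) = (1.9)²·(1 − (-0.31)²) = 3.61·0.9039 = 3.2631.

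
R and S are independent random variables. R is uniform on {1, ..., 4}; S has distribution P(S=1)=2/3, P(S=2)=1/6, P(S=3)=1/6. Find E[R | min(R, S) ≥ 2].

3

P(min(R, S) ≥ 2) = 1/4.
Summing R·P(x,y) over outcomes with min(R, S) ≥ 2 gives 3/4.
E[R | min(R, S) ≥ 2] = (3/4) / (1/4) = 3.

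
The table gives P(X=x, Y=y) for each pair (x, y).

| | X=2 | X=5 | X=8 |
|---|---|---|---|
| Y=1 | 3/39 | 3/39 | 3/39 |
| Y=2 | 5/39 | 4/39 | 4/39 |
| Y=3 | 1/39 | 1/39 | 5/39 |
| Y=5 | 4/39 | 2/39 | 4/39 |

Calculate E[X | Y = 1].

P(Y = 1) = 3/13.
Σ X·P over the event = 2·(3/39) + 5·(3/39) + 8·(3/39) = 15/13.
E[X | Y = 1] = (15/13) / (3/13) = 5.

5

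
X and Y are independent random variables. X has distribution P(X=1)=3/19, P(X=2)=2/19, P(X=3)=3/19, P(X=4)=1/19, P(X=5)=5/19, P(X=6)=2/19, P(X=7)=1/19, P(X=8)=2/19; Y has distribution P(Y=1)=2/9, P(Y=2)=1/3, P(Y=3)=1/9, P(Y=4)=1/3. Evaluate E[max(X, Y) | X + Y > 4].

714/137

P(X + Y > 4) = 137/171.
Summing max(X,Y)·P(x,y) over outcomes with X + Y > 4 gives 238/57.
E[max(X, Y) | X + Y > 4] = (238/57) / (137/171) = 714/137.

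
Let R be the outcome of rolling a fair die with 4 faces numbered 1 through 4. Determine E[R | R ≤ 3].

Given R ≤ 3, R is equally likely to be any of {1, 2, 3}.
E[R | R ≤ 3] = (1 + 2 + 3) / 3 = 2.

2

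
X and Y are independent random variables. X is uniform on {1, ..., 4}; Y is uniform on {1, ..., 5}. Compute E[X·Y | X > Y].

35/6

Outcomes with X > Y: (2,1), (3,1), (3,2), (4,1), (4,2), (4,3), each with probability 1/20.
E[X·Y | X > Y] = (2 + 3 + 6 + 4 + 8 + 12) / 6 = 35/6.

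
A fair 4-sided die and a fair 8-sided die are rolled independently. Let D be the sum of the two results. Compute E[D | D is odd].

7

P(D is odd) = 1/2.
Σ over the event: 3·1/16 + 5·1/8 + 7·1/8 + 9·1/8 + 11·1/16 = 7/2.
E[D | D is odd] = (7/2) / (1/2) = 7.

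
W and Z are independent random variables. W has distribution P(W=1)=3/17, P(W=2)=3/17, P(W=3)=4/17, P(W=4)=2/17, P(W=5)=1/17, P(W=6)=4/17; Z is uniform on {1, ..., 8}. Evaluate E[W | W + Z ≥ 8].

62/15

P(W + Z ≥ 8) = 75/136.
Summing W·P(x,y) over outcomes with W + Z ≥ 8 gives 155/68.
E[W | W + Z ≥ 8] = (155/68) / (75/136) = 62/15.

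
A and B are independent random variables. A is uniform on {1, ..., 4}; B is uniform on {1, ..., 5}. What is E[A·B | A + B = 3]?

Outcomes with A + B = 3: (1,2), (2,1), each with probability 1/20.
E[A·B | A + B = 3] = (2 + 2) / 2 = 2.

2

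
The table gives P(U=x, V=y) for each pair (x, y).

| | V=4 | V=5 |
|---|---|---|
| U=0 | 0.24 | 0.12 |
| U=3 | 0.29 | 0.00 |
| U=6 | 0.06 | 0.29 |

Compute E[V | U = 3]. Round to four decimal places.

P(U = 3) = 0.29.
Σ V·P over the event = 4·(0.29) = 1.16.
E[V | U = 3] = (1.16) / (0.29) = 4.0000.

4.0000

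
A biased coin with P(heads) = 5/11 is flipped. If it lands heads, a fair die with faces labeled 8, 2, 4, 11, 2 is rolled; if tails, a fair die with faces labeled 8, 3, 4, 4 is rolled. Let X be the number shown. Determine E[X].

E[X | heads] = (8+2+4+11+2)/5 = 27/5.
E[X | tails] = (8+3+4+4)/4 = 19/4.
E[X] = (5/11)·(27/5) + (6/11)·(19/4) = 111/22.

111/22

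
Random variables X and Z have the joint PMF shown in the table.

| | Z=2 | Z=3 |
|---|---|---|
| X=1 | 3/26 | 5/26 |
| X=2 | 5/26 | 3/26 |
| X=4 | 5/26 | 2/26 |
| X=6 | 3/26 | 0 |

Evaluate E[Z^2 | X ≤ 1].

P(X ≤ 1) = 4/13.
Σ Z^2·P over the event = 4·(3/26) + 9·(5/26) = 57/26.
E[Z^2 | X ≤ 1] = (57/26) / (4/13) = 57/8.

57/8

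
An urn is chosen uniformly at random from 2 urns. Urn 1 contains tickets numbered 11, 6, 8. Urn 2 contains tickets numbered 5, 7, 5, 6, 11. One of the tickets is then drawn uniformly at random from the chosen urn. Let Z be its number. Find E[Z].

E[Z | urn 1] = (11+6+8)/3 = 25/3.
E[Z | urn 2] = (5+7+5+6+11)/5 = 34/5.
By the law of total expectation,
E[Z] = (1/2)·(25/3) + (1/2)·(34/5) = 227/30.

227/30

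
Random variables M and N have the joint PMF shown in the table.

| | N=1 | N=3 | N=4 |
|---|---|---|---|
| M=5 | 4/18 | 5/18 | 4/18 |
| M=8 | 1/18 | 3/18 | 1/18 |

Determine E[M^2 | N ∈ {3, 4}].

37

P(N ∈ {3, 4}) = 13/18.
Σ M^2·P over the event = 25·(5/18) + 25·(4/18) + 64·(3/18) + 64·(1/18) = 481/18.
E[M^2 | N ∈ {3, 4}] = (481/18) / (13/18) = 37.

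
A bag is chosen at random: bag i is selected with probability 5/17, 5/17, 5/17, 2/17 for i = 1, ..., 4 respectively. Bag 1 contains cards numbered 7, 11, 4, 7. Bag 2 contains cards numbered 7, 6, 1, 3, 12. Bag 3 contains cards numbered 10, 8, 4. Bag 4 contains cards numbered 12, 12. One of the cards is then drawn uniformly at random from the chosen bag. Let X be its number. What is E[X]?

E[X | bag 1] = (7+11+4+7)/4 = 29/4.
E[X | bag 2] = (7+6+1+3+12)/5 = 29/5.
E[X | bag 3] = (10+8+4)/3 = 22/3.
E[X | bag 4] = (12+12)/2 = 12.
E[X] = (5/17)·(29/4) + (5/17)·(29/5) + (5/17)·(22/3) + (2/17)·(12) = 1511/204.

1511/204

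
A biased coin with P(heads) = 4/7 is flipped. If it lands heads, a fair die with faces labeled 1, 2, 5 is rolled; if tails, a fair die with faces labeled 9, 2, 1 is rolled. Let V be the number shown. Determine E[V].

68/21

E[V | heads] = (1+2+5)/3 = 8/3.
E[V | tails] = (9+2+1)/3 = 4.
E[V] = (4/7)·(8/3) + (3/7)·(4) = 68/21.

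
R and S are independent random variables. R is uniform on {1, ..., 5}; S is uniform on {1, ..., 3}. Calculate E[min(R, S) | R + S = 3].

1

Outcomes with R + S = 3: (1,2), (2,1), each with probability 1/15.
E[min(R, S) | R + S = 3] = (1 + 1) / 2 = 1.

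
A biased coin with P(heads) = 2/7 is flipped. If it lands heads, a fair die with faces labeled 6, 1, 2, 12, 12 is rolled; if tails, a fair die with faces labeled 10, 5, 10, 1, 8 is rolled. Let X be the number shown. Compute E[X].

E[X | heads] = (6+1+2+12+12)/5 = 33/5.
E[X | tails] = (10+5+10+1+8)/5 = 34/5.
E[X] = (2/7)·(33/5) + (5/7)·(34/5) = 236/35.

236/35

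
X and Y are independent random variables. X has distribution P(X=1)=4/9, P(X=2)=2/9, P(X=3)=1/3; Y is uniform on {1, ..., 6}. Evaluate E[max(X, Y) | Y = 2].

7/3

P(Y = 2) = 1/6.
Summing max(X,Y)·P(x,y) over outcomes with Y = 2 gives 7/18.
E[max(X, Y) | Y = 2] = (7/18) / (1/6) = 7/3.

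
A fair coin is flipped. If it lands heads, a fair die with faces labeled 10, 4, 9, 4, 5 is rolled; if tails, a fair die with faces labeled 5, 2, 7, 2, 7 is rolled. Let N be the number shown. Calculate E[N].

11/2

E[N | heads] = (10+4+9+4+5)/5 = 32/5.
E[N | tails] = (5+2+7+2+7)/5 = 23/5.
By the law of total expectation,
E[N] = (1/2)·(32/5) + (1/2)·(23/5) = 11/2.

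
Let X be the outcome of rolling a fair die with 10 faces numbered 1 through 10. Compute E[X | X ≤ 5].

Given X ≤ 5, X is equally likely to be any of {1, 2, 3, 4, 5}.
E[X | X ≤ 5] = (1 + 2 + 3 + 4 + 5) / 5 = 3.

3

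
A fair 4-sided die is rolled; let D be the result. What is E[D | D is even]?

Given D is even, D is equally likely to be any of {2, 4}.
E[D | D is even] = (2 + 4) / 2 = 3.

3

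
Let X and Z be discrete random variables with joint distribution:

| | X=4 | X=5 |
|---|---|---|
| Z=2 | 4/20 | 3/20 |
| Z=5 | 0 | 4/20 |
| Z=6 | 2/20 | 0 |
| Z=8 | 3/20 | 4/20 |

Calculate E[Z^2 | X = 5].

368/11

P(X = 5) = 11/20.
Σ Z^2·P over the event = 4·(3/20) + 25·(4/20) + 64·(4/20) = 92/5.
E[Z^2 | X = 5] = (92/5) / (11/20) = 368/11.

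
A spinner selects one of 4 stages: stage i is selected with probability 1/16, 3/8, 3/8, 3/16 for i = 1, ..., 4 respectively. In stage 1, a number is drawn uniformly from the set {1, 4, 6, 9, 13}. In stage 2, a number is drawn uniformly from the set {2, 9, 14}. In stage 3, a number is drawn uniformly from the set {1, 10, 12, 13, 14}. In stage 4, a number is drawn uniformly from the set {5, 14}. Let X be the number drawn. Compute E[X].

1451/160

E[X | stage 1] = (1+4+6+9+13)/5 = 33/5.
E[X | stage 2] = (2+9+14)/3 = 25/3.
E[X | stage 3] = (1+10+12+13+14)/5 = 10.
E[X | stage 4] = (5+14)/2 = 19/2.
By the law of total expectation,
E[X] = (1/16)·(33/5) + (3/8)·(25/3) + (3/8)·(10) + (3/16)·(19/2) = 1451/160.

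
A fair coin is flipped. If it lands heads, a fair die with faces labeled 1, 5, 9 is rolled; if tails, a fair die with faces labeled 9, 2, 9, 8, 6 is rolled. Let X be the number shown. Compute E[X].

59/10

E[X | heads] = (1+5+9)/3 = 5.
E[X | tails] = (9+2+9+8+6)/5 = 34/5.
By the law of total expectation,
E[X] = (1/2)·(5) + (1/2)·(34/5) = 59/10.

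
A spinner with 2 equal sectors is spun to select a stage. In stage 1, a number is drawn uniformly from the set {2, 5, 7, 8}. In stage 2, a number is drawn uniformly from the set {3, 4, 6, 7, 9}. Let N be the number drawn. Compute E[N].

E[N | stage 1] = (2+5+7+8)/4 = 11/2.
E[N | stage 2] = (3+4+6+7+9)/5 = 29/5.
By the law of total expectation,
E[N] = (1/2)·(11/2) + (1/2)·(29/5) = 113/20.

113/20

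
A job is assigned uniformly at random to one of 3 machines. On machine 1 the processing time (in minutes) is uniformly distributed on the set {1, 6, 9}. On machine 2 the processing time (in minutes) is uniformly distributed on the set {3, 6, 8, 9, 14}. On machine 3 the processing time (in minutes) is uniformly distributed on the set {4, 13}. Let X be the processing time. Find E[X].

E[X | machine 1] = (1+6+9)/3 = 16/3.
E[X | machine 2] = (3+6+8+9+14)/5 = 8.
E[X | machine 3] = (4+13)/2 = 17/2.
By the law of total expectation,
E[X] = (1/3)·(16/3) + (1/3)·(8) + (1/3)·(17/2) = 131/18.

131/18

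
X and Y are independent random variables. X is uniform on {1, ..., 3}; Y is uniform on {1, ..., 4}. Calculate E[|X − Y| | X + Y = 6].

P(X + Y = 6) = 1/6.
Summing |X−Y|·P(x,y) over outcomes with X + Y = 6 gives 1/6.
E[|X − Y| | X + Y = 6] = (1/6) / (1/6) = 1.

1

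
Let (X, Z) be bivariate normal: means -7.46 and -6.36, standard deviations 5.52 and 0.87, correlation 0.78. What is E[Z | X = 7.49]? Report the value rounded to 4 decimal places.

-4.5221

The regression of Z on X has slope ρ·σ_Z/σ_X and passes through (μ_X, μ_Z).
E[Z | X=7.49] = -6.36 + (0.78)·(0.87/5.52)·(7.49 − (-7.46)) = -6.36 + (0.122935)·(14.95) = -4.5221.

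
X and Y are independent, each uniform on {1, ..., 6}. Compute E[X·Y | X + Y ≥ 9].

Outcomes with X + Y ≥ 9: (3,6), (4,5), (4,6), (5,4), (5,5), (5,6), (6,3), (6,4), (6,5), (6,6), each with probability 1/36.
E[X·Y | X + Y ≥ 9] = (18 + 20 + 24 + 20 + 25 + 30 + 18 + 24 + 30 + 36) / 10 = 49/2.

49/2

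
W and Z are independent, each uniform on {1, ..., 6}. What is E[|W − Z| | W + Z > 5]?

28/13

P(W + Z > 5) = 13/18.
Summing |W−Z|·P(x,y) over outcomes with W + Z > 5 gives 14/9.
E[|W − Z| | W + Z > 5] = (14/9) / (13/18) = 28/13.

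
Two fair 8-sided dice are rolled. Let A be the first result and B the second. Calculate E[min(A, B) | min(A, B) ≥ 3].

P(min(A, B) ≥ 3) = 9/16.
Summing min(A,B)·P(x,y) over outcomes with min(A, B) ≥ 3 gives 163/64.
E[min(A, B) | min(A, B) ≥ 3] = (163/64) / (9/16) = 163/36.

163/36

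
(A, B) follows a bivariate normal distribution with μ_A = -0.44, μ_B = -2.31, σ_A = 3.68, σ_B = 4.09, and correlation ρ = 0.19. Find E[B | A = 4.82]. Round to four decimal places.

-1.1993

The regression of B on A has slope ρ·σ_B/σ_A and passes through (μ_A, μ_B).
E[B | A=4.82] = -2.31 + (0.19)·(4.09/3.68)·(4.82 − (-0.44)) = -2.31 + (0.211168)·(5.26) = -1.1993.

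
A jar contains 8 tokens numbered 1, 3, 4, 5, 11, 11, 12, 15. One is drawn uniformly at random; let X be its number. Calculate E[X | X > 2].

P(X > 2) = 7/8.
Σ over the event: 3·1/8 + 4·1/8 + 5·1/8 + 11·1/4 + 12·1/8 + 15·1/8 = 61/8.
E[X | X > 2] = (61/8) / (7/8) = 61/7.

61/7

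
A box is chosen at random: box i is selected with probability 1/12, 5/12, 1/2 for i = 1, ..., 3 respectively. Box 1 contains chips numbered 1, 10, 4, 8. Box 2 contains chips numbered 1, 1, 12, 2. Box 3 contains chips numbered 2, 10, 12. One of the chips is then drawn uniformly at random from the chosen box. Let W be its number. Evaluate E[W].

295/48

E[W | box 1] = (1+10+4+8)/4 = 23/4.
E[W | box 2] = (1+1+12+2)/4 = 4.
E[W | box 3] = (2+10+12)/3 = 8.
By the law of total expectation,
E[W] = (1/12)·(23/4) + (5/12)·(4) + (1/2)·(8) = 295/48.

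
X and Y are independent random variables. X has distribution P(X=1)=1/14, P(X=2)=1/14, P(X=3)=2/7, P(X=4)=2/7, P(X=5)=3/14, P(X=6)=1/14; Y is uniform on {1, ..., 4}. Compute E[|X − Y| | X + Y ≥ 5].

82/47

P(X + Y ≥ 5) = 47/56.
Summing |X−Y|·P(x,y) over outcomes with X + Y ≥ 5 gives 41/28.
E[|X − Y| | X + Y ≥ 5] = (41/28) / (47/56) = 82/47.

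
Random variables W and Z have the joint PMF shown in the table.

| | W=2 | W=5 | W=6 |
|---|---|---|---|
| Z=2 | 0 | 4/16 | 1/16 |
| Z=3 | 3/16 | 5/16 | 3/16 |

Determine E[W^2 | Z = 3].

P(Z = 3) = 11/16.
Σ W^2·P over the event = 4·(3/16) + 25·(5/16) + 36·(3/16) = 245/16.
E[W^2 | Z = 3] = (245/16) / (11/16) = 245/11.

245/11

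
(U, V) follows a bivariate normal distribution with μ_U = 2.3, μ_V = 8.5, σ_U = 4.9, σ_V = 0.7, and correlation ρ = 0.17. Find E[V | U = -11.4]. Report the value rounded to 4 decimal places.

For a bivariate normal, E[V | U=x] = μ_V + ρ·(σ_V/σ_U)·(x − μ_U).
E[V | U=-11.4] = 8.5 + (0.17)·(0.7/4.9)·(-11.4 − (2.3)) = 8.5 + (0.024286)·(-13.7) = 8.1673.

8.1673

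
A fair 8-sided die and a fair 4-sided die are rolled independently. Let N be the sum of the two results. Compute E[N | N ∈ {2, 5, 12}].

P(N ∈ {2, 5, 12}) = 3/16.
Σ over the event: 2·1/32 + 5·1/8 + 12·1/32 = 17/16.
E[N | N ∈ {2, 5, 12}] = (17/16) / (3/16) = 17/3.

17/3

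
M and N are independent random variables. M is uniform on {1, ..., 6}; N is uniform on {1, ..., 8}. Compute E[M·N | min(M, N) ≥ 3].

P(min(M, N) ≥ 3) = 1/2.
Summing MN·P(x,y) over outcomes with min(M, N) ≥ 3 gives 99/8.
E[M·N | min(M, N) ≥ 3] = (99/8) / (1/2) = 99/4.

99/4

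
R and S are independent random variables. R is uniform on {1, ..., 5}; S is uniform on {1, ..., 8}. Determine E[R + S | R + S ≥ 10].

Outcomes with R + S ≥ 10: (2,8), (3,7), (3,8), (4,6), (4,7), (4,8), (5,5), (5,6), (5,7), (5,8), each with probability 1/40.
E[R + S | R + S ≥ 10] = (10 + 10 + 11 + 10 + 11 + 12 + 10 + 11 + 12 + 13) / 10 = 11.

11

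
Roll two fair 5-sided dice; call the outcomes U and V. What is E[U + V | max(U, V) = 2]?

P(max(U, V) = 2) = 3/25.
Summing (U+V)·P(x,y) over outcomes with max(U, V) = 2 gives 2/5.
E[U + V | max(U, V) = 2] = (2/5) / (3/25) = 10/3.

10/3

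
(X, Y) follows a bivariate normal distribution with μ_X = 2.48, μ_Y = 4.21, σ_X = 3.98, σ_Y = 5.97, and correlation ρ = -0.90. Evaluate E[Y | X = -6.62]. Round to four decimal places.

16.4950

For a bivariate normal, E[Y | X=x] = μ_Y + ρ·(σ_Y/σ_X)·(x − μ_X).
E[Y | X=-6.62] = 4.21 + (-0.90)·(5.97/3.98)·(-6.62 − (2.48)) = 4.21 + (-1.35)·(-9.1) = 16.4950.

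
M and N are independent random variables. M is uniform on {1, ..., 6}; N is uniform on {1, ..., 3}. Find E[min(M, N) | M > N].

P(M > N) = 2/3.
Summing min(M,N)·P(x,y) over outcomes with M > N gives 11/9.
E[min(M, N) | M > N] = (11/9) / (2/3) = 11/6.

11/6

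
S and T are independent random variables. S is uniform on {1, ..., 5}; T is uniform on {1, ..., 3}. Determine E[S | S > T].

35/9

Outcomes with S > T: (2,1), (3,1), (3,2), (4,1), (4,2), (4,3), (5,1), (5,2), (5,3), each with probability 1/15.
E[S | S > T] = (2 + 3 + 3 + 4 + 4 + 4 + 5 + 5 + 5) / 9 = 35/9.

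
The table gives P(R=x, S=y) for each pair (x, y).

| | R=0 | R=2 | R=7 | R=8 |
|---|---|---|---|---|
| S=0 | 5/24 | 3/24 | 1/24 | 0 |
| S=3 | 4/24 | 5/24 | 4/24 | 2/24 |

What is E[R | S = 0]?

P(S = 0) = 3/8.
Σ R·P over the event = 0·(5/24) + 2·(3/24) + 7·(1/24) = 13/24.
E[R | S = 0] = (13/24) / (3/8) = 13/9.

13/9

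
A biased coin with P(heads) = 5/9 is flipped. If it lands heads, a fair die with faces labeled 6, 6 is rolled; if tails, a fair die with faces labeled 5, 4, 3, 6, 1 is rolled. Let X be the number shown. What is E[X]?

226/45

E[X | heads] = (6+6)/2 = 6.
E[X | tails] = (5+4+3+6+1)/5 = 19/5.
By the law of total expectation,
E[X] = (5/9)·(6) + (4/9)·(19/5) = 226/45.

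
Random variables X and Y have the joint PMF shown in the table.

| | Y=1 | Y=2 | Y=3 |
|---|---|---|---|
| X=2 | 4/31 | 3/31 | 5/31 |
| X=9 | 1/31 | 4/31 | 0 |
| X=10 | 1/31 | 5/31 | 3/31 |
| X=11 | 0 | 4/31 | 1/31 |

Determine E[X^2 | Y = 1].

197/6

P(Y = 1) = 6/31.
Σ X^2·P over the event = 4·(4/31) + 81·(1/31) + 100·(1/31) = 197/31.
E[X^2 | Y = 1] = (197/31) / (6/31) = 197/6.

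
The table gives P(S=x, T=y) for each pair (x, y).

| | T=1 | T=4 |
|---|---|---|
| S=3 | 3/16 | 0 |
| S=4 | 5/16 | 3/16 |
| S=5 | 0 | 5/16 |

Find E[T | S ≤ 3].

P(S ≤ 3) = 3/16.
Summing T·P(S=x,T=y) over the conditioning event gives 3/16.
E[T | S ≤ 3] = (3/16) / (3/16) = 1.

1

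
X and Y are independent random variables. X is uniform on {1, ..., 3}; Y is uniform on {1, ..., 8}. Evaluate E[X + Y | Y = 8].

Outcomes with Y = 8: (1,8), (2,8), (3,8), each with probability 1/24.
E[X + Y | Y = 8] = (9 + 10 + 11) / 3 = 10.

10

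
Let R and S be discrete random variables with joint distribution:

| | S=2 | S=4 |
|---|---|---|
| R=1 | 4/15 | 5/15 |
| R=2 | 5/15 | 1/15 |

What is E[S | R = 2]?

P(R = 2) = 2/5.
Σ S·P over the event = 2·(5/15) + 4·(1/15) = 14/15.
E[S | R = 2] = (14/15) / (2/5) = 7/3.

7/3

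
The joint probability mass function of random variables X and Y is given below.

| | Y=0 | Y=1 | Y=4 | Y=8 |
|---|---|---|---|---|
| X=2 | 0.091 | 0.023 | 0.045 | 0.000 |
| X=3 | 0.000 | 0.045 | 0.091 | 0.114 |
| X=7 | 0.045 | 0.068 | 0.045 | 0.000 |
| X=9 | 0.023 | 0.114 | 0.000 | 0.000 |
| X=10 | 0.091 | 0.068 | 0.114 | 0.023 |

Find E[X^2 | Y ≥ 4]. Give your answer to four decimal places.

P(Y ≥ 4) = 0.432.
Σ X^2·P over the event = 4·(0.045) + 9·(0.091) + 9·(0.114) + 49·(0.045) + 100·(0.114) + 100·(0.023) = 17.930.
E[X^2 | Y ≥ 4] = (17.930) / (0.432) = 41.5046.

41.5046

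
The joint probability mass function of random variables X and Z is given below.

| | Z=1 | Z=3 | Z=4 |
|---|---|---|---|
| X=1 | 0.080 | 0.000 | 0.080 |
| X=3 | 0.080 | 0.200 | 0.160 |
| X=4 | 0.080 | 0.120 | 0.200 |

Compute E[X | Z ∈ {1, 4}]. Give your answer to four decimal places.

2.9412

P(Z ∈ {1, 4}) = 0.680.
Σ X·P over the event = 1·(0.080) + 1·(0.080) + 3·(0.080) + 3·(0.160) + 4·(0.080) + 4·(0.200) = 2.000.
E[X | Z ∈ {1, 4}] = (2.000) / (0.680) = 2.9412.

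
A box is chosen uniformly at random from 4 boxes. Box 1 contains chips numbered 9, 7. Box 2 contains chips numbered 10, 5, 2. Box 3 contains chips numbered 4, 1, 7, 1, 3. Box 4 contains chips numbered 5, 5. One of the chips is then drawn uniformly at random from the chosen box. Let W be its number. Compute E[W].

82/15

E[W | box 1] = (9+7)/2 = 8.
E[W | box 2] = (10+5+2)/3 = 17/3.
E[W | box 3] = (4+1+7+1+3)/5 = 16/5.
E[W | box 4] = (5+5)/2 = 5.
By the law of total expectation,
E[W] = (1/4)·(8) + (1/4)·(17/3) + (1/4)·(16/5) + (1/4)·(5) = 82/15.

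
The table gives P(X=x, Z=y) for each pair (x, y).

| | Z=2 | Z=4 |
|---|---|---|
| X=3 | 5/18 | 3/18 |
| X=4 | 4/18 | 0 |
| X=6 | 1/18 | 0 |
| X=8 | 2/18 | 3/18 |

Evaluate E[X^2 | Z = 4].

73/2

P(Z = 4) = 1/3.
Summing X^2·P(X=x,Z=y) over the conditioning event gives 73/6.
E[X^2 | Z = 4] = (73/6) / (1/3) = 73/2.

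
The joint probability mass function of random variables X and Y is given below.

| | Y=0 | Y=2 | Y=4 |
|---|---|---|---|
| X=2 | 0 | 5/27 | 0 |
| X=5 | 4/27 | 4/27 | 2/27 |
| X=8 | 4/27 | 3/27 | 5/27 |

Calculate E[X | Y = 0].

P(Y = 0) = 8/27.
Summing X·P(X=x,Y=y) over the conditioning event gives 52/27.
E[X | Y = 0] = (52/27) / (8/27) = 13/2.

13/2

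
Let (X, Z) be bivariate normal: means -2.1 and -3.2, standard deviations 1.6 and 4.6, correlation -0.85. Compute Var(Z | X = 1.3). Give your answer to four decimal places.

Var(Z | X=x) = (1 − ρ²)·σ_Z².
Var(Z | X=1.3) = (4.6)²·(1 − (-0.85)²) = 21.16·0.2775 = 5.8719.

5.8719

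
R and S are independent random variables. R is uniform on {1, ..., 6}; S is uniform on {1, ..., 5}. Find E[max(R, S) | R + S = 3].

2

P(R + S = 3) = 1/15.
Summing max(R,S)·P(x,y) over outcomes with R + S = 3 gives 2/15.
E[max(R, S) | R + S = 3] = (2/15) / (1/15) = 2.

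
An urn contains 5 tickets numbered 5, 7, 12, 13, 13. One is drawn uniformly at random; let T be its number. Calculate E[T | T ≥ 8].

38/3

P(T ≥ 8) = 3/5.
Σ over the event: 12·1/5 + 13·2/5 = 38/5.
E[T | T ≥ 8] = (38/5) / (3/5) = 38/3.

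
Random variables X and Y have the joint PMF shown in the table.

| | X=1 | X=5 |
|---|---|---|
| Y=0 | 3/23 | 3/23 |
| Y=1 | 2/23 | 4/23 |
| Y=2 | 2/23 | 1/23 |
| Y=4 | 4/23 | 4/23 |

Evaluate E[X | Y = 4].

P(Y = 4) = 8/23.
Σ X·P over the event = 1·(4/23) + 5·(4/23) = 24/23.
E[X | Y = 4] = (24/23) / (8/23) = 3.

3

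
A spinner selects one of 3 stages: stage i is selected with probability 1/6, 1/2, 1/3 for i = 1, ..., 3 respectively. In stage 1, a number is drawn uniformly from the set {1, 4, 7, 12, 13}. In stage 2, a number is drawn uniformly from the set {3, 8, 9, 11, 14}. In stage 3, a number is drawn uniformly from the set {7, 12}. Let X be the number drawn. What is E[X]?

89/10

E[X | stage 1] = (1+4+7+12+13)/5 = 37/5.
E[X | stage 2] = (3+8+9+11+14)/5 = 9.
E[X | stage 3] = (7+12)/2 = 19/2.
By the law of total expectation,
E[X] = (1/6)·(37/5) + (1/2)·(9) + (1/3)·(19/2) = 89/10.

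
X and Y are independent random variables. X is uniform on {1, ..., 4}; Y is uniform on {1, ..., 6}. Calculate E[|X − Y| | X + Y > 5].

15/7

P(X + Y > 5) = 7/12.
Summing |X−Y|·P(x,y) over outcomes with X + Y > 5 gives 5/4.
E[|X − Y| | X + Y > 5] = (5/4) / (7/12) = 15/7.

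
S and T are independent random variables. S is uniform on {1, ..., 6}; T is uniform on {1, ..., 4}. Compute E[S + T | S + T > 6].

Outcomes with S + T > 6: (3,4), (4,3), (4,4), (5,2), (5,3), (5,4), (6,1), (6,2), (6,3), (6,4), each with probability 1/24.
E[S + T | S + T > 6] = (7 + 7 + 8 + 7 + 8 + 9 + 7 + 8 + 9 + 10) / 10 = 8.

8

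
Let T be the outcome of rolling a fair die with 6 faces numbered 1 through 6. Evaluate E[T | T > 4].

Given T > 4, T is equally likely to be any of {5, 6}.
E[T | T > 4] = (5 + 6) / 2 = 11/2.

11/2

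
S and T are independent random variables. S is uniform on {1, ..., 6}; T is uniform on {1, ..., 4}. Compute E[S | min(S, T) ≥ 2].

4

P(min(S, T) ≥ 2) = 5/8.
Summing S·P(x,y) over outcomes with min(S, T) ≥ 2 gives 5/2.
E[S | min(S, T) ≥ 2] = (5/2) / (5/8) = 4.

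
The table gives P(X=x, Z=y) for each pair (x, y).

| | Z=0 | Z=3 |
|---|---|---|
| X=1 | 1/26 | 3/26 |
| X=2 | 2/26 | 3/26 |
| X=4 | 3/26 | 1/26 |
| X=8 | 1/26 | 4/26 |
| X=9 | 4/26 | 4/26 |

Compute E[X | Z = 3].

27/5

P(Z = 3) = 15/26.
Summing X·P(X=x,Z=y) over the conditioning event gives 81/26.
E[X | Z = 3] = (81/26) / (15/26) = 27/5.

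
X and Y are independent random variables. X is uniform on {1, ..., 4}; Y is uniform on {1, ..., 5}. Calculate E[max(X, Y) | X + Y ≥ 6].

43/10

Outcomes with X + Y ≥ 6: (1,5), (2,4), (2,5), (3,3), (3,4), (3,5), (4,2), (4,3), (4,4), (4,5), each with probability 1/20.
E[max(X, Y) | X + Y ≥ 6] = (5 + 4 + 5 + 3 + 4 + 5 + 4 + 4 + 4 + 5) / 10 = 43/10.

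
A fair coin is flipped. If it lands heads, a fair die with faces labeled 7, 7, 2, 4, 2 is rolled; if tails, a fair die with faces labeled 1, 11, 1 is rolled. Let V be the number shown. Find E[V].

131/30

E[V | heads] = (7+7+2+4+2)/5 = 22/5.
E[V | tails] = (1+11+1)/3 = 13/3.
By the law of total expectation,
E[V] = (1/2)·(22/5) + (1/2)·(13/3) = 131/30.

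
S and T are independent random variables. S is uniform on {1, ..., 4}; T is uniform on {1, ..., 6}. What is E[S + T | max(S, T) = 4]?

Outcomes with max(S, T) = 4: (1,4), (2,4), (3,4), (4,1), (4,2), (4,3), (4,4), each with probability 1/24.
E[S + T | max(S, T) = 4] = (5 + 6 + 7 + 5 + 6 + 7 + 8) / 7 = 44/7.

44/7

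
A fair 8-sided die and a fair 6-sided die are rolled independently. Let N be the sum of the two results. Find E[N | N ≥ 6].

P(N ≥ 6) = 19/24.
E[N | N ≥ 6] = (43/6) / (19/24) = 172/19.

172/19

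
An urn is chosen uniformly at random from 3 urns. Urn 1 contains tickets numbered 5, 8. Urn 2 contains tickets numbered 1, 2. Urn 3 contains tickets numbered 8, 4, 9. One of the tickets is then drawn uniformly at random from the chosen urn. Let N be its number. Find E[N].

5

E[N | urn 1] = (5+8)/2 = 13/2.
E[N | urn 2] = (1+2)/2 = 3/2.
E[N | urn 3] = (8+4+9)/3 = 7.
By the law of total expectation,
E[N] = (1/3)·(13/2) + (1/3)·(3/2) + (1/3)·(7) = 5.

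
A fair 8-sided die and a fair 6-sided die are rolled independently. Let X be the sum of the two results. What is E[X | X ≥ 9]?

32/3

P(X ≥ 9) = 7/16.
Σ over the event: 9·1/8 + 10·5/48 + 11·1/12 + 12·1/16 + 13·1/24 + 14·1/48 = 14/3.
E[X | X ≥ 9] = (14/3) / (7/16) = 32/3.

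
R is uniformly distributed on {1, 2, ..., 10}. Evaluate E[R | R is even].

6

Given R is even, R is equally likely to be any of {2, 4, 6, 8, 10}.
E[R | R is even] = (2 + 4 + 6 + 8 + 10) / 5 = 6.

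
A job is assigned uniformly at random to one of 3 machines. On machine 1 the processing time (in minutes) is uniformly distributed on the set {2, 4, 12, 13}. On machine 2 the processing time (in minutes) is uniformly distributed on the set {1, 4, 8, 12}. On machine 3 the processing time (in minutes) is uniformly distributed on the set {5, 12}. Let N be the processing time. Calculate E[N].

E[N | machine 1] = (2+4+12+13)/4 = 31/4.
E[N | machine 2] = (1+4+8+12)/4 = 25/4.
E[N | machine 3] = (5+12)/2 = 17/2.
By the law of total expectation,
E[N] = (1/3)·(31/4) + (1/3)·(25/4) + (1/3)·(17/2) = 15/2.

15/2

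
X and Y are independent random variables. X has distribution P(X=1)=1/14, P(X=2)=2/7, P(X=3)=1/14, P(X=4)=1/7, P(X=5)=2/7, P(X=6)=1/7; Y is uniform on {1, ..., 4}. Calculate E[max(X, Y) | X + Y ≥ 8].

P(X + Y ≥ 8) = 2/7.
Summing max(X,Y)·P(x,y) over outcomes with X + Y ≥ 8 gives 3/2.
E[max(X, Y) | X + Y ≥ 8] = (3/2) / (2/7) = 21/4.

21/4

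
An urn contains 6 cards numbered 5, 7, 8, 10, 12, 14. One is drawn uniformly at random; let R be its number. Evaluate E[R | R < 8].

6

P(R < 8) = 1/3.
Σ over the event: 5·1/6 + 7·1/6 = 2.
E[R | R < 8] = (2) / (1/3) = 6.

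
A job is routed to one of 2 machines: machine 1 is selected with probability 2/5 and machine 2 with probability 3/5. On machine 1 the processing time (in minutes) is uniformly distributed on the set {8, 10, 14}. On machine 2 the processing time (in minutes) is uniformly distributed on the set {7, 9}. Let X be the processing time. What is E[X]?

E[X | machine 1] = (8+10+14)/3 = 32/3.
E[X | machine 2] = (7+9)/2 = 8.
E[X] = (2/5)·(32/3) + (3/5)·(8) = 136/15.

136/15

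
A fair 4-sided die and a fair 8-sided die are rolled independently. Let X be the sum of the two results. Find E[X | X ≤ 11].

P(X ≤ 11) = 31/32.
E[X | X ≤ 11] = (53/8) / (31/32) = 212/31.

212/31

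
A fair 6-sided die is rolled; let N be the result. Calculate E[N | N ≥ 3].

9/2

Given N ≥ 3, N is equally likely to be any of {3, 4, 5, 6}.
E[N | N ≥ 3] = (3 + 4 + 5 + 6) / 4 = 9/2.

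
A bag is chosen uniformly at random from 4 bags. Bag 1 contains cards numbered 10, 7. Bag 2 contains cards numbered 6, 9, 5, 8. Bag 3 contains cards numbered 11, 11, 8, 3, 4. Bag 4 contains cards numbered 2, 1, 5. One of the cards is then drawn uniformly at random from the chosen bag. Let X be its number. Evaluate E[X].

767/120

E[X | bag 1] = (10+7)/2 = 17/2.
E[X | bag 2] = (6+9+5+8)/4 = 7.
E[X | bag 3] = (11+11+8+3+4)/5 = 37/5.
E[X | bag 4] = (2+1+5)/3 = 8/3.
E[X] = (1/4)·(17/2) + (1/4)·(7) + (1/4)·(37/5) + (1/4)·(8/3) = 767/120.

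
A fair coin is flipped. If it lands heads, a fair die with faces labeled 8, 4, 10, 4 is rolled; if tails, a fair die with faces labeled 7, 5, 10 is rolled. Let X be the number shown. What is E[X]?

83/12

E[X | heads] = (8+4+10+4)/4 = 13/2.
E[X | tails] = (7+5+10)/3 = 22/3.
By the law of total expectation,
E[X] = (1/2)·(13/2) + (1/2)·(22/3) = 83/12.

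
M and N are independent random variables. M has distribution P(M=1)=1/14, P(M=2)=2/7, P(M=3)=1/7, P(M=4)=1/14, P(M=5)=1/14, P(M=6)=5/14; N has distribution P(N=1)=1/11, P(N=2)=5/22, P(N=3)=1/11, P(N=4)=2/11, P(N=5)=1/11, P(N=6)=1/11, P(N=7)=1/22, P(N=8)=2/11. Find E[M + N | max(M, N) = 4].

P(max(M, N) = 4) = 41/308.
Summing (M+N)·P(x,y) over outcomes with max(M, N) = 4 gives 129/154.
E[M + N | max(M, N) = 4] = (129/154) / (41/308) = 258/41.

258/41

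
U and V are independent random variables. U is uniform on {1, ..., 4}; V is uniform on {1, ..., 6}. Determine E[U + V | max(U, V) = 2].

P(max(U, V) = 2) = 1/8.
Summing (U+V)·P(x,y) over outcomes with max(U, V) = 2 gives 5/12.
E[U + V | max(U, V) = 2] = (5/12) / (1/8) = 10/3.

10/3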